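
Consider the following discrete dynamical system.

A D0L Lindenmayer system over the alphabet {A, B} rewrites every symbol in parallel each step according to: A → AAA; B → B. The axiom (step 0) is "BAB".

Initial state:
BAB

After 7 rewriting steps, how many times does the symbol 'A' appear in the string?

2187

0) BAB
1) BAAAB
2) BAAAAAAAAAB
3) BAAAAAAAAAAAAAAAAAAAAAAAAAAAB
4) BAAAAAAAAAAAAAAAAAAAAAAAAAAAAAAAAAAAAAAAAAAAAAAAAAAAAAAAAAAAAAAAAAAAAAAAAAAAAAAAAAB
5) BAAAAAAAAAAAAAAAAAAAAAAAAAAAAAAAAAAAAAAAAAAAAAAAAAAAAAAAAA…AAAAAAAAAAAAAAAAAAAAAAAAAAAAAAAAAAAAAAAAAAAAAAAAAAAAAAAAAB  (len 245)
6) BAAAAAAAAAAAAAAAAAAAAAAAAAAAAAAAAAAAAAAAAAAAAAAAAAAAAAAAAA…AAAAAAAAAAAAAAAAAAAAAAAAAAAAAAAAAAAAAAAAAAAAAAAAAAAAAAAAAB  (len 731)
7) BAAAAAAAAAAAAAAAAAAAAAAAAAAAAAAAAAAAAAAAAAAAAAAAAAAAAAAAAA…AAAAAAAAAAAAAAAAAAAAAAAAAAAAAAAAAAAAAAAAAAAAAAAAAAAAAAAAAB  (len 2189)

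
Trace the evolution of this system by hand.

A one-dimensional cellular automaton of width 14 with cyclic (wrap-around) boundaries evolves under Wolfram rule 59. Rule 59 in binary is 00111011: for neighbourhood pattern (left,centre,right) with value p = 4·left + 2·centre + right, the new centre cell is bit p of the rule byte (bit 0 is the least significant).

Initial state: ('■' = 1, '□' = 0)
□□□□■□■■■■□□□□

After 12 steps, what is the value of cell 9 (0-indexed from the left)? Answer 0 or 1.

1

step 0: □□□□■□■■■■□□□□
step 1: ■■■■□■■□□□■■■■
step 2: □□□□■■□■■■■□□□
step 3: ■■■■■□■■□□□■■■
step 4: □□□□□■■□■■■■□□
step 5: ■■■■■■□■■□□□■■
step 6: □□□□□□■■□■■■■□
step 7: ■■■■■■■□■■□□□■
step 8: □□□□□□□■■□■■■■
step 9: ■■■■■■■■□■■□□□
step 10: ■□□□□□□□■■□■■■
step 11: □■■■■■■■■□■■□□
step 12: ■■□□□□□□□■■□■■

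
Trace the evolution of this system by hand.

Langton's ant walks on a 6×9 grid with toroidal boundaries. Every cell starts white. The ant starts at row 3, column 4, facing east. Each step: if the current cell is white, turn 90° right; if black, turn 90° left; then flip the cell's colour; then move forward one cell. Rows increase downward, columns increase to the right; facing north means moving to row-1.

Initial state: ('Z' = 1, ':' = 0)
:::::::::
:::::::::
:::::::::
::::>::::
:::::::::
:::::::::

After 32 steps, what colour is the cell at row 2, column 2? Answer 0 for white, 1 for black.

0

step 0: :::::::::
:::::::::
:::::::::
::::>::::
:::::::::
:::::::::
step 1: :::::::::
:::::::::
:::::::::
::::Z::::
::::v::::
:::::::::
step 2: :::::::::
:::::::::
:::::::::
::::Z::::
:::<Z::::
:::::::::
step 3: :::::::::
:::::::::
:::::::::
:::^Z::::
:::ZZ::::
:::::::::
step 4: :::::::::
:::::::::
:::::::::
:::Z>::::
:::ZZ::::
:::::::::
step 5: :::::::::
:::::::::
::::^::::
:::Z:::::
:::ZZ::::
:::::::::
step 6: :::::::::
:::::::::
::::Z>:::
:::Z:::::
:::ZZ::::
:::::::::
step 7: :::::::::
:::::::::
::::ZZ:::
:::Z:v:::
:::ZZ::::
:::::::::
step 8: :::::::::
:::::::::
::::ZZ:::
:::Z<Z:::
:::ZZ::::
:::::::::
step 9: :::::::::
:::::::::
::::^Z:::
:::ZZZ:::
:::ZZ::::
:::::::::
step 10: :::::::::
:::::::::
:::<:Z:::
:::ZZZ:::
:::ZZ::::
:::::::::
step 11: :::::::::
:::^:::::
:::Z:Z:::
:::ZZZ:::
:::ZZ::::
:::::::::
step 12: :::::::::
:::Z>::::
:::Z:Z:::
:::ZZZ:::
:::ZZ::::
:::::::::
step 13: :::::::::
:::ZZ::::
:::ZvZ:::
:::ZZZ:::
:::ZZ::::
:::::::::
step 14: :::::::::
:::ZZ::::
:::<ZZ:::
:::ZZZ:::
:::ZZ::::
:::::::::
step 15: :::::::::
:::ZZ::::
::::ZZ:::
:::vZZ:::
:::ZZ::::
:::::::::
step 16: :::::::::
:::ZZ::::
::::ZZ:::
::::>Z:::
:::ZZ::::
:::::::::
step 17: :::::::::
:::ZZ::::
::::^Z:::
:::::Z:::
:::ZZ::::
:::::::::
step 18: :::::::::
:::ZZ::::
:::<:Z:::
:::::Z:::
:::ZZ::::
:::::::::
step 19: :::::::::
:::^Z::::
:::Z:Z:::
:::::Z:::
:::ZZ::::
:::::::::
step 20: :::::::::
::<:Z::::
:::Z:Z:::
:::::Z:::
:::ZZ::::
:::::::::
step 21: ::^::::::
::Z:Z::::
:::Z:Z:::
:::::Z:::
:::ZZ::::
:::::::::
step 22: ::Z>:::::
::Z:Z::::
:::Z:Z:::
:::::Z:::
:::ZZ::::
:::::::::
step 23: ::ZZ:::::
::ZvZ::::
:::Z:Z:::
:::::Z:::
:::ZZ::::
:::::::::
step 24: ::ZZ:::::
::<ZZ::::
:::Z:Z:::
:::::Z:::
:::ZZ::::
:::::::::
step 25: ::ZZ:::::
:::ZZ::::
::vZ:Z:::
:::::Z:::
:::ZZ::::
:::::::::
step 26: ::ZZ:::::
:::ZZ::::
:<ZZ:Z:::
:::::Z:::
:::ZZ::::
:::::::::
step 27: ::ZZ:::::
:^:ZZ::::
:ZZZ:Z:::
:::::Z:::
:::ZZ::::
:::::::::
step 28: ::ZZ:::::
:Z>ZZ::::
:ZZZ:Z:::
:::::Z:::
:::ZZ::::
:::::::::
step 29: ::ZZ:::::
:ZZZZ::::
:ZvZ:Z:::
:::::Z:::
:::ZZ::::
:::::::::
step 30: ::ZZ:::::
:ZZZZ::::
:Z:>:Z:::
:::::Z:::
:::ZZ::::
:::::::::
step 31: ::ZZ:::::
:ZZ^Z::::
:Z:::Z:::
:::::Z:::
:::ZZ::::
:::::::::
step 32: ::ZZ:::::
:Z<:Z::::
:Z:::Z:::
:::::Z:::
:::ZZ::::
:::::::::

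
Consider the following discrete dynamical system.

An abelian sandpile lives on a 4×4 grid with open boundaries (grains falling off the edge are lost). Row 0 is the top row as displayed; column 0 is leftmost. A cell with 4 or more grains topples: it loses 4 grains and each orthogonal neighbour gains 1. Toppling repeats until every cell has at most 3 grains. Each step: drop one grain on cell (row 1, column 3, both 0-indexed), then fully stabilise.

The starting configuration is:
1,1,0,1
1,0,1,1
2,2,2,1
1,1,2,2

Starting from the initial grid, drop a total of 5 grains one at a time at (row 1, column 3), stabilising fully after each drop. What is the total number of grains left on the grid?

23

0) 1,1,0,1
1,0,1,1
2,2,2,1
1,1,2,2
1) 1,1,0,1
1,0,1,2
2,2,2,1
1,1,2,2
2) 1,1,0,1
1,0,1,3
2,2,2,1
1,1,2,2
3) 1,1,0,2
1,0,2,0
2,2,2,2
1,1,2,2
4) 1,1,0,2
1,0,2,1
2,2,2,2
1,1,2,2
5) 1,1,0,2
1,0,2,2
2,2,2,2
1,1,2,2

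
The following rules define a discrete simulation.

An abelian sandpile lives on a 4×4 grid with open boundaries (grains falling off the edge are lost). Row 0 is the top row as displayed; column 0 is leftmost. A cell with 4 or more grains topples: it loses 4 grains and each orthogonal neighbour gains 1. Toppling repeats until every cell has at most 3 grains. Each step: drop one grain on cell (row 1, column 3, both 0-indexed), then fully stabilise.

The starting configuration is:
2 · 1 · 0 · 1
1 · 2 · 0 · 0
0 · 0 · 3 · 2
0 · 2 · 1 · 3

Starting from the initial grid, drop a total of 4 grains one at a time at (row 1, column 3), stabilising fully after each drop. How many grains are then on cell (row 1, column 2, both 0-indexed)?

0) 2 · 1 · 0 · 1
1 · 2 · 0 · 0
0 · 0 · 3 · 2
0 · 2 · 1 · 3
1) 2 · 1 · 0 · 1
1 · 2 · 0 · 1
0 · 0 · 3 · 2
0 · 2 · 1 · 3
2) 2 · 1 · 0 · 1
1 · 2 · 0 · 2
0 · 0 · 3 · 2
0 · 2 · 1 · 3
3) 2 · 1 · 0 · 1
1 · 2 · 0 · 3
0 · 0 · 3 · 2
0 · 2 · 1 · 3
4) 2 · 1 · 0 · 2
1 · 2 · 1 · 0
0 · 0 · 3 · 3
0 · 2 · 1 · 3

1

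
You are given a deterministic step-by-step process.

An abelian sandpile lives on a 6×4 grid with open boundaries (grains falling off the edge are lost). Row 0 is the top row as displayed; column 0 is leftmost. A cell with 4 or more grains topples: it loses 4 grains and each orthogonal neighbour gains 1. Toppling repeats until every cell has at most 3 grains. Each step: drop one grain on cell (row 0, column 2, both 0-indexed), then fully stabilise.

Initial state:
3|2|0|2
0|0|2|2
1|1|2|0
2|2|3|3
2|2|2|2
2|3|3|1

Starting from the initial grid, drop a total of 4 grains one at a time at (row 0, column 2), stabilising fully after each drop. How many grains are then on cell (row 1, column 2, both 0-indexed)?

3

step 0: 3|2|0|2
0|0|2|2
1|1|2|0
2|2|3|3
2|2|2|2
2|3|3|1
step 1: 3|2|1|2
0|0|2|2
1|1|2|0
2|2|3|3
2|2|2|2
2|3|3|1
step 2: 3|2|2|2
0|0|2|2
1|1|2|0
2|2|3|3
2|2|2|2
2|3|3|1
step 3: 3|2|3|2
0|0|2|2
1|1|2|0
2|2|3|3
2|2|2|2
2|3|3|1
step 4: 3|3|0|3
0|0|3|2
1|1|2|0
2|2|3|3
2|2|2|2
2|3|3|1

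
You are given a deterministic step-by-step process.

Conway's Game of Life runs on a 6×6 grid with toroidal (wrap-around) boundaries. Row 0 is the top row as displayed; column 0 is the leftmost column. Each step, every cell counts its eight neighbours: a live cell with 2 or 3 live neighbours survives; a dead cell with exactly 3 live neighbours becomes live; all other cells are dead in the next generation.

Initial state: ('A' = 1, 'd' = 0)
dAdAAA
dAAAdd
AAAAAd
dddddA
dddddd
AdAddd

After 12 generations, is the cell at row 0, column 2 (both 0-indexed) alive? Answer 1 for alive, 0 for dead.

1

step 0: dAdAAA
dAAAdd
AAAAAd
dddddA
dddddd
AdAddd
step 1: ddddAA
dddddd
AdddAA
AAAAAA
dddddd
AAAAAA
step 2: dAAddd
Addddd
ddAddd
dAAAdd
dddddd
AAAAdd
step 3: dddAdd
ddAddd
ddAAdd
dAAAdd
Addddd
AddAdd
step 4: ddAAdd
ddAddd
dddddd
dAdAdd
AddAdd
dddddd
step 5: ddAAdd
ddAAdd
ddAddd
ddAddd
ddAddd
ddAAdd
step 6: dAddAd
dAdddd
dAAddd
dAAAdd
dAAddd
dAdddd
step 7: AAAddd
AAdddd
AddAdd
AddAdd
AddAdd
AAdddd
step 8: ddAddA
dddddA
AdAddA
AAAAAA
AdAddA
dddddA
step 9: AdddAA
dAddAA
ddAddd
dddddd
ddAddd
dAddAA
step 10: dAdAdd
dAdAAd
dddddd
dddddd
dddddd
dAdAAd
step 11: AAdddd
dddAAd
dddddd
dddddd
dddddd
dddAAd
step 12: ddAddA
dddddd
dddddd
dddddd
dddddd
dddddd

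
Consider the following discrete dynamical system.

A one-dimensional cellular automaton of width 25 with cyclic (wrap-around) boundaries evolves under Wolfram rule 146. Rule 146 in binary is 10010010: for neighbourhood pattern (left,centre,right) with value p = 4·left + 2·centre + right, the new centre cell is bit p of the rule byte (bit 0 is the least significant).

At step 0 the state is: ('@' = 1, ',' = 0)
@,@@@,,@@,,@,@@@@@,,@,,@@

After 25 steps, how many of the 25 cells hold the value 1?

6

gen 0: @,@@@,,@@,,@,@@@@@,,@,,@@
gen 1: ,,,@,@@,,@@,,,@@@,@@,@@,@
gen 2: @,@,,,,@@,,@,@,@,,,,,,,,,
gen 3: ,,,@,,@,,@@,,,,,@,,,,,,,@
gen 4: @,@,@@,@@,,@,,,@,@,,,,,@,
gen 5: ,,,,,,,,,@@,@,@,,,@,,,@,,
gen 6: ,,,,,,,,@,,,,,,@,@,@,@,@,
gen 7: ,,,,,,,@,@,,,,@,,,,,,,,,@
gen 8: @,,,,,@,,,@,,@,@,,,,,,,@,
gen 9: ,@,,,@,@,@,@@,,,@,,,,,@,,
gen 10: @,@,@,,,,,,,,@,@,@,,,@,@,
gen 11: ,,,,,@,,,,,,@,,,,,@,@,,,,
gen 12: ,,,,@,@,,,,@,@,,,@,,,@,,,
gen 13: ,,,@,,,@,,@,,,@,@,@,@,@,,
gen 14: ,,@,@,@,@@,@,@,,,,,,,,,@,
gen 15: ,@,,,,,,,,,,,,@,,,,,,,@,@
gen 16: ,,@,,,,,,,,,,@,@,,,,,@,,,
gen 17: ,@,@,,,,,,,,@,,,@,,,@,@,,
gen 18: @,,,@,,,,,,@,@,@,@,@,,,@,
gen 19: ,@,@,@,,,,@,,,,,,,,,@,@,,
gen 20: @,,,,,@,,@,@,,,,,,,@,,,@,
gen 21: ,@,,,@,@@,,,@,,,,,@,@,@,,
gen 22: @,@,@,,,,@,@,@,,,@,,,,,@,
gen 23: ,,,,,@,,@,,,,,@,@,@,,,@,,
gen 24: ,,,,@,@@,@,,,@,,,,,@,@,@,
gen 25: ,,,@,,,,,,@,@,@,,,@,,,,,@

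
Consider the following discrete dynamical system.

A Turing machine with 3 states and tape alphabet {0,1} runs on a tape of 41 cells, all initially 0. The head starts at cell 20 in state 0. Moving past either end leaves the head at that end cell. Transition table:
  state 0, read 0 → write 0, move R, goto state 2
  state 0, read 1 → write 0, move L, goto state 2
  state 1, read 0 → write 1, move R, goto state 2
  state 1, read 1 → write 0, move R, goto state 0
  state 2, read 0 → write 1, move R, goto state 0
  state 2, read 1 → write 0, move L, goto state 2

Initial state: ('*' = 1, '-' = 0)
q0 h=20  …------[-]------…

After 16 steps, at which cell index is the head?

36

[0] q0 h=20  …------[-]------…
[1] q2 h=21  …------[-]------…
[2] q0 h=22  …-----*[-]------…
[3] q2 h=23  …----*-[-]------…
[4] q0 h=24  …---*-*[-]------…
[5] q2 h=25  …--*-*-[-]------…
[6] q0 h=26  …-*-*-*[-]------…
[7] q2 h=27  …*-*-*-[-]------…
[8] q0 h=28  …-*-*-*[-]------…
[9] q2 h=29  …*-*-*-[-]------…
[10] q0 h=30  …-*-*-*[-]------…
[11] q2 h=31  …*-*-*-[-]------…
[12] q0 h=32  …-*-*-*[-]------…
[13] q2 h=33  …*-*-*-[-]------…
[14] q0 h=34  …-*-*-*[-]------|
[15] q2 h=35  …*-*-*-[-]-----|
[16] q0 h=36  …-*-*-*[-]----|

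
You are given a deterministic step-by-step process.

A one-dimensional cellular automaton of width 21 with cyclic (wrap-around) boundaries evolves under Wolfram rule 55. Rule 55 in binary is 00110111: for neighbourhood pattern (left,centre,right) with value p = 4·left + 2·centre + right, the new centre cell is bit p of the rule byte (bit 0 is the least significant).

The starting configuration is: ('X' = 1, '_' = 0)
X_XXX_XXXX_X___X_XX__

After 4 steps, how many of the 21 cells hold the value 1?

t=0: X_XXX_XXXX_X___X_XX__
t=1: XX___X____XXXXXXX__XX
t=2: __XXXXXXXX_______XX__
t=3: XX________XXXXXXX__XX
t=4: __XXXXXXXX_______XX__

10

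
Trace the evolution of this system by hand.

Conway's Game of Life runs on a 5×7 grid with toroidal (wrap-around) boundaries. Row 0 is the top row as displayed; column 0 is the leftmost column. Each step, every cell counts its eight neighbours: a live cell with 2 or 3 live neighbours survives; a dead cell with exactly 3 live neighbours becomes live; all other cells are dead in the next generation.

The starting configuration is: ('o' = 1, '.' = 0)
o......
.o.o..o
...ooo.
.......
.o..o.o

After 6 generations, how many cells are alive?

[0] o......
.o.o..o
...ooo.
.......
.o..o.o
[1] .oo..oo
o.oo.oo
..oooo.
...o...
o......
[2] ..oooo.
o......
.o...o.
..oo...
ooo...o
[3] ..oooo.
.ooo.oo
.oo....
...o..o
o....oo
[4] .......
o....oo
.o..ooo
.oo..oo
o.o....
[5] oo.....
o...o..
.oo.o..
..ooo..
o.o...o
[6] .......
o.oo...
.oo.oo.
o...oo.
o.o...o

13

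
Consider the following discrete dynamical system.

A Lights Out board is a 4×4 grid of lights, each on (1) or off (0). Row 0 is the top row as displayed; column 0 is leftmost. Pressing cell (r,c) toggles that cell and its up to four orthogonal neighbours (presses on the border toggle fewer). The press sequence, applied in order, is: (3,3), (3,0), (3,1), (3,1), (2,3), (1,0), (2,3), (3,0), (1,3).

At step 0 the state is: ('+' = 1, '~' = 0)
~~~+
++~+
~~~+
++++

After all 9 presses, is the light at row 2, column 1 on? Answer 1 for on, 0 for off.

t=0: ~~~+
++~+
~~~+
++++
t=1: ~~~+
++~+
~~~~
++~~
t=2: ~~~+
++~+
+~~~
~~~~
t=3: ~~~+
++~+
++~~
+++~
t=4: ~~~+
++~+
+~~~
~~~~
t=5: ~~~+
++~~
+~++
~~~+
t=6: +~~+
~~~~
~~++
~~~+
t=7: +~~+
~~~+
~~~~
~~~~
t=8: +~~+
~~~+
+~~~
++~~
t=9: +~~~
~~+~
+~~+
++~~

0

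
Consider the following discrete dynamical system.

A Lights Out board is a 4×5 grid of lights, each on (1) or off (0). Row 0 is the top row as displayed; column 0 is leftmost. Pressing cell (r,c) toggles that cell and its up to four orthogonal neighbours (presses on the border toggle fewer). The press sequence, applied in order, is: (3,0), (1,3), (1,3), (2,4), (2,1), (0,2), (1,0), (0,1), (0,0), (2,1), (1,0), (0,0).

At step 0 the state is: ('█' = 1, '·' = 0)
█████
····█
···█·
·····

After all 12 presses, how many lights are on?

10

k=0  █████
····█
···█·
·····
k=1  █████
····█
█··█·
██···
k=2  ███·█
··██·
█····
██···
k=3  █████
····█
█··█·
██···
k=4  █████
·····
█···█
██··█
k=5  █████
·█···
·██·█
█···█
k=6  █···█
·██··
·██·█
█···█
k=7  ····█
█·█··
███·█
█···█
k=8  ███·█
███··
███·█
█···█
k=9  ··█·█
·██··
███·█
█···█
k=10  ··█·█
··█··
····█
██··█
k=11  █·█·█
███··
█···█
██··█
k=12  ·██·█
·██··
█···█
██··█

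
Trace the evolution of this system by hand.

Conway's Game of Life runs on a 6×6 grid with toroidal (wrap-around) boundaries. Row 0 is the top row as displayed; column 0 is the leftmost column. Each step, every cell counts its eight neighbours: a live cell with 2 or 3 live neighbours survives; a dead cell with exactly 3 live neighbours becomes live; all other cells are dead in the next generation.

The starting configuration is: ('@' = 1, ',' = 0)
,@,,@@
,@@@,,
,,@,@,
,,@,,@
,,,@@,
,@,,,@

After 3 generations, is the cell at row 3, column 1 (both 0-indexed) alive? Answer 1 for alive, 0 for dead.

gen 0: ,@,,@@
,@@@,,
,,@,@,
,,@,,@
,,,@@,
,@,,,@
gen 1: ,@,@@@
@@,,,@
,,,,@,
,,@,,@
@,@@@@
,,@@,@
gen 2: ,@,@,,
,@@@,,
,@,,@,
@@@,,,
@,,,,,
,,,,,,
gen 3: ,@,@,,
@@,@@,
,,,,,,
@,@,,@
@,,,,,
,,,,,,

0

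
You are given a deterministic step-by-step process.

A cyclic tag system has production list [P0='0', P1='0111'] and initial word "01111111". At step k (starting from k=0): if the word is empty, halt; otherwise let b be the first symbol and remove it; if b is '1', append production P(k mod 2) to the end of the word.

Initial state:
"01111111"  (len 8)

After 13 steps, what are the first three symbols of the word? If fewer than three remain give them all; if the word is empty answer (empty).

011

gen 0: "01111111"  (len 8)
gen 1: "1111111"  (len 7)
gen 2: "1111110111"  (len 10)
gen 3: "1111101110"  (len 10)
gen 4: "1111011100111"  (len 13)
gen 5: "1110111001110"  (len 13)
gen 6: "1101110011100111"  (len 16)
gen 7: "1011100111001110"  (len 16)
gen 8: "0111001110011100111"  (len 19)
gen 9: "111001110011100111"  (len 18)
gen 10: "110011100111001110111"  (len 21)
gen 11: "100111001110011101110"  (len 21)
gen 12: "001110011100111011100111"  (len 24)
gen 13: "01110011100111011100111"  (len 23)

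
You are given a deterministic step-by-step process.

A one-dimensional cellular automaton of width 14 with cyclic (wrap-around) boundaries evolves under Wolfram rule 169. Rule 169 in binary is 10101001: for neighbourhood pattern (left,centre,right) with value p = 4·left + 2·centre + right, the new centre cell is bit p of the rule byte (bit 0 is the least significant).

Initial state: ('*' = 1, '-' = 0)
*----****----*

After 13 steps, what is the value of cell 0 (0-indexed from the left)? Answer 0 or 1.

0) *----****----*
1) --**-***--**-*
2) --*-***---*-*-
3) *--***--*--*--
4) ---**---------
5) **-*--********
6) *-*---********
7) -*--*-********
8) *----********-
9) --**-*******-*
10) --*-*******-*-
11) *--*******-*--
12) ---******-*---
13) **-*****-*--**

1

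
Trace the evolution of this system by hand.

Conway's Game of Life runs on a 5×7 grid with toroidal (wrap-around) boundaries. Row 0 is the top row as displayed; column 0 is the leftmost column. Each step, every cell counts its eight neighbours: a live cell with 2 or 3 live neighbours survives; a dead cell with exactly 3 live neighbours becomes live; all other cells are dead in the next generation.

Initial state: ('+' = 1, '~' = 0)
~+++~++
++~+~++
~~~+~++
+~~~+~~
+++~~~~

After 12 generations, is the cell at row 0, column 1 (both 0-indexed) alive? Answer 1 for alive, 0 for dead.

t=0: ~+++~++
++~+~++
~~~+~++
+~~~+~~
+++~~~~
t=1: ~~~+~+~
~+~+~~~
~+++~~~
+~++++~
~~~~++~
t=2: ~~++~+~
~+~+~~~
+~~~~~~
~~~~~++
~~+~~~~
t=3: ~+~++~~
~+~++~~
+~~~~~+
~~~~~~+
~~+++++
t=4: ++~~~~~
~+~+++~
+~~~~++
~~~++~~
+~+~~~+
t=5: ~~~+++~
~++~++~
+~+~~~+
~+~++~~
+~++~~+
t=6: +~~~~~~
+++~~~~
+~~~~~+
~~~~++~
++~~~~+
t=7: ~~+~~~~
~~~~~~~
+~~~~++
~+~~~+~
++~~~++
t=8: ++~~~~+
~~~~~~+
+~~~~++
~+~~+~~
+++~~++
t=9: ~~+~~~~
~+~~~~~
+~~~~++
~~+~+~~
~~+~~+~
t=10: ~++~~~~
++~~~~+
++~~~++
~+~++~~
~++~~~~
t=11: ~~~~~~~
~~~~~+~
~~~~++~
~~~++++
+~~~~~~
t=12: ~~~~~~~
~~~~++~
~~~+~~~
~~~+~~+
~~~~+++

0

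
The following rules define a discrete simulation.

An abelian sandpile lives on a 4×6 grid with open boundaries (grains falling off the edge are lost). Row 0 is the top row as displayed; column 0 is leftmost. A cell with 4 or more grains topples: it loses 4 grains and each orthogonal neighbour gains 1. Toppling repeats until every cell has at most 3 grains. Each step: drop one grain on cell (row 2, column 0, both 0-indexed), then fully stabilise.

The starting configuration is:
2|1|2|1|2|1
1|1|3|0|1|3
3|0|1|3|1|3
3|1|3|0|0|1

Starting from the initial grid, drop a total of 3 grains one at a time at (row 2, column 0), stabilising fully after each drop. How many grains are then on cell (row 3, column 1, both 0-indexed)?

[0] 2|1|2|1|2|1
1|1|3|0|1|3
3|0|1|3|1|3
3|1|3|0|0|1
[1] 2|1|2|1|2|1
2|1|3|0|1|3
1|1|1|3|1|3
0|2|3|0|0|1
[2] 2|1|2|1|2|1
2|1|3|0|1|3
2|1|1|3|1|3
0|2|3|0|0|1
[3] 2|1|2|1|2|1
2|1|3|0|1|3
3|1|1|3|1|3
0|2|3|0|0|1

2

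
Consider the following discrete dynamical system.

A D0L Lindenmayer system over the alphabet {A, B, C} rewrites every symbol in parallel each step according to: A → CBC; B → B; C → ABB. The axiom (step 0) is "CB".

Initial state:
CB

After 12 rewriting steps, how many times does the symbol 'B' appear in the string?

190

t=0: CB
t=1: ABBB
t=2: CBCBBB
t=3: ABBBABBBBB
t=4: CBCBBBCBCBBBBB
t=5: ABBBABBBBBABBBABBBBBBB
t=6: CBCBBBCBCBBBBBCBCBBBCBCBBBBBBB
t=7: ABBBABBBBBABBBABBBBBBBABBBABBBBBABBBABBBBBBBBB
t=8: CBCBBBCBCBBBBBCBCBBBCBCBBBBBBBCBCBBBCBCBBBBBCBCBBBCBCBBBBBBBBB
t=9: ABBBABBBBBABBBABBBBBBBABBBABBBBBABBBABBBBBBBBBABBBABBBBBABBBABBBBBBBABBBABBBBBABBBABBBBBBBBBBB
t=10: CBCBBBCBCBBBBBCBCBBBCBCBBBBBBBCBCBBBCBCBBBBBCBCBBBCBCBBBBB…CBCBBBBBCBCBBBCBCBBBBBBBCBCBBBCBCBBBBBCBCBBBCBCBBBBBBBBBBB  (len 126)
t=11: ABBBABBBBBABBBABBBBBBBABBBABBBBBABBBABBBBBBBBBABBBABBBBBAB…BBBBBBBBABBBABBBBBABBBABBBBBBBABBBABBBBBABBBABBBBBBBBBBBBB  (len 190)
t=12: CBCBBBCBCBBBBBCBCBBBCBCBBBBBBBCBCBBBCBCBBBBBCBCBBBCBCBBBBB…CBBBBBCBCBBBCBCBBBBBBBCBCBBBCBCBBBBBCBCBBBCBCBBBBBBBBBBBBB  (len 254)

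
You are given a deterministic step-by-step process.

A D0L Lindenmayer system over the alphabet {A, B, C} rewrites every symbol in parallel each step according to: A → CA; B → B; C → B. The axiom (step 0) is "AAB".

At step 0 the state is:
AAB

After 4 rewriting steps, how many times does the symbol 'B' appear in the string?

7

0) AAB
1) CACAB
2) BCABCAB
3) BBCABBCAB
4) BBBCABBBCAB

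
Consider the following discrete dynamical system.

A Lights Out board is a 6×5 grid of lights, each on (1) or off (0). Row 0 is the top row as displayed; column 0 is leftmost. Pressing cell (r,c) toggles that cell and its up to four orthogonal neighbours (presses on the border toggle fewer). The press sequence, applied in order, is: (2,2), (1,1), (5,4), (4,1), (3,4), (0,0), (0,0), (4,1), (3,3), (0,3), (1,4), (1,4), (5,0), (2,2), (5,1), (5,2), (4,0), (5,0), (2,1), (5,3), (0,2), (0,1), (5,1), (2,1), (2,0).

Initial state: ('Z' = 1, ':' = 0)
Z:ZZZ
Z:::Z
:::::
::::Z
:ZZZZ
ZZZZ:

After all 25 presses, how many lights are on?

14

t=0: Z:ZZZ
Z:::Z
:::::
::::Z
:ZZZZ
ZZZZ:
t=1: Z:ZZZ
Z:Z:Z
:ZZZ:
::Z:Z
:ZZZZ
ZZZZ:
t=2: ZZZZZ
:Z::Z
::ZZ:
::Z:Z
:ZZZZ
ZZZZ:
t=3: ZZZZZ
:Z::Z
::ZZ:
::Z:Z
:ZZZ:
ZZZ:Z
t=4: ZZZZZ
:Z::Z
::ZZ:
:ZZ:Z
Z::Z:
Z:Z:Z
t=5: ZZZZZ
:Z::Z
::ZZZ
:ZZZ:
Z::ZZ
Z:Z:Z
t=6: ::ZZZ
ZZ::Z
::ZZZ
:ZZZ:
Z::ZZ
Z:Z:Z
t=7: ZZZZZ
:Z::Z
::ZZZ
:ZZZ:
Z::ZZ
Z:Z:Z
t=8: ZZZZZ
:Z::Z
::ZZZ
::ZZ:
:ZZZZ
ZZZ:Z
t=9: ZZZZZ
:Z::Z
::Z:Z
::::Z
:ZZ:Z
ZZZ:Z
t=10: ZZ:::
:Z:ZZ
::Z:Z
::::Z
:ZZ:Z
ZZZ:Z
t=11: ZZ::Z
:Z:::
::Z::
::::Z
:ZZ:Z
ZZZ:Z
t=12: ZZ:::
:Z:ZZ
::Z:Z
::::Z
:ZZ:Z
ZZZ:Z
t=13: ZZ:::
:Z:ZZ
::Z:Z
::::Z
ZZZ:Z
::Z:Z
t=14: ZZ:::
:ZZZZ
:Z:ZZ
::Z:Z
ZZZ:Z
::Z:Z
t=15: ZZ:::
:ZZZZ
:Z:ZZ
::Z:Z
Z:Z:Z
ZZ::Z
t=16: ZZ:::
:ZZZZ
:Z:ZZ
::Z:Z
Z:::Z
Z:ZZZ
t=17: ZZ:::
:ZZZZ
:Z:ZZ
Z:Z:Z
:Z::Z
::ZZZ
t=18: ZZ:::
:ZZZZ
:Z:ZZ
Z:Z:Z
ZZ::Z
ZZZZZ
t=19: ZZ:::
::ZZZ
Z:ZZZ
ZZZ:Z
ZZ::Z
ZZZZZ
t=20: ZZ:::
::ZZZ
Z:ZZZ
ZZZ:Z
ZZ:ZZ
ZZ:::
t=21: Z:ZZ:
:::ZZ
Z:ZZZ
ZZZ:Z
ZZ:ZZ
ZZ:::
t=22: :Z:Z:
:Z:ZZ
Z:ZZZ
ZZZ:Z
ZZ:ZZ
ZZ:::
t=23: :Z:Z:
:Z:ZZ
Z:ZZZ
ZZZ:Z
Z::ZZ
::Z::
t=24: :Z:Z:
:::ZZ
:Z:ZZ
Z:Z:Z
Z::ZZ
::Z::
t=25: :Z:Z:
Z::ZZ
Z::ZZ
::Z:Z
Z::ZZ
::Z::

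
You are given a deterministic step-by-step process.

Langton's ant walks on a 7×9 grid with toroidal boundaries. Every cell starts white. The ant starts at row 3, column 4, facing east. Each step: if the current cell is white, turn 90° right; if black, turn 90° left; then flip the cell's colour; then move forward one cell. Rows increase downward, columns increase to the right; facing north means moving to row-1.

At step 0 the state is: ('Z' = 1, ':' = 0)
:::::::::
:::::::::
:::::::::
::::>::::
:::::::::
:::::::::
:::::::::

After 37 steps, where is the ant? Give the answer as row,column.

gen 0: :::::::::
:::::::::
:::::::::
::::>::::
:::::::::
:::::::::
:::::::::
gen 1: :::::::::
:::::::::
:::::::::
::::Z::::
::::v::::
:::::::::
:::::::::
gen 2: :::::::::
:::::::::
:::::::::
::::Z::::
:::<Z::::
:::::::::
:::::::::
gen 3: :::::::::
:::::::::
:::::::::
:::^Z::::
:::ZZ::::
:::::::::
:::::::::
gen 4: :::::::::
:::::::::
:::::::::
:::Z>::::
:::ZZ::::
:::::::::
:::::::::
gen 5: :::::::::
:::::::::
::::^::::
:::Z:::::
:::ZZ::::
:::::::::
:::::::::
gen 6: :::::::::
:::::::::
::::Z>:::
:::Z:::::
:::ZZ::::
:::::::::
:::::::::
gen 7: :::::::::
:::::::::
::::ZZ:::
:::Z:v:::
:::ZZ::::
:::::::::
:::::::::
gen 8: :::::::::
:::::::::
::::ZZ:::
:::Z<Z:::
:::ZZ::::
:::::::::
:::::::::
gen 9: :::::::::
:::::::::
::::^Z:::
:::ZZZ:::
:::ZZ::::
:::::::::
:::::::::
gen 10: :::::::::
:::::::::
:::<:Z:::
:::ZZZ:::
:::ZZ::::
:::::::::
:::::::::
gen 11: :::::::::
:::^:::::
:::Z:Z:::
:::ZZZ:::
:::ZZ::::
:::::::::
:::::::::
gen 12: :::::::::
:::Z>::::
:::Z:Z:::
:::ZZZ:::
:::ZZ::::
:::::::::
:::::::::
gen 13: :::::::::
:::ZZ::::
:::ZvZ:::
:::ZZZ:::
:::ZZ::::
:::::::::
:::::::::
gen 14: :::::::::
:::ZZ::::
:::<ZZ:::
:::ZZZ:::
:::ZZ::::
:::::::::
:::::::::
gen 15: :::::::::
:::ZZ::::
::::ZZ:::
:::vZZ:::
:::ZZ::::
:::::::::
:::::::::
gen 16: :::::::::
:::ZZ::::
::::ZZ:::
::::>Z:::
:::ZZ::::
:::::::::
:::::::::
gen 17: :::::::::
:::ZZ::::
::::^Z:::
:::::Z:::
:::ZZ::::
:::::::::
:::::::::
gen 18: :::::::::
:::ZZ::::
:::<:Z:::
:::::Z:::
:::ZZ::::
:::::::::
:::::::::
gen 19: :::::::::
:::^Z::::
:::Z:Z:::
:::::Z:::
:::ZZ::::
:::::::::
:::::::::
gen 20: :::::::::
::<:Z::::
:::Z:Z:::
:::::Z:::
:::ZZ::::
:::::::::
:::::::::
gen 21: ::^::::::
::Z:Z::::
:::Z:Z:::
:::::Z:::
:::ZZ::::
:::::::::
:::::::::
gen 22: ::Z>:::::
::Z:Z::::
:::Z:Z:::
:::::Z:::
:::ZZ::::
:::::::::
:::::::::
gen 23: ::ZZ:::::
::ZvZ::::
:::Z:Z:::
:::::Z:::
:::ZZ::::
:::::::::
:::::::::
gen 24: ::ZZ:::::
::<ZZ::::
:::Z:Z:::
:::::Z:::
:::ZZ::::
:::::::::
:::::::::
gen 25: ::ZZ:::::
:::ZZ::::
::vZ:Z:::
:::::Z:::
:::ZZ::::
:::::::::
:::::::::
gen 26: ::ZZ:::::
:::ZZ::::
:<ZZ:Z:::
:::::Z:::
:::ZZ::::
:::::::::
:::::::::
gen 27: ::ZZ:::::
:^:ZZ::::
:ZZZ:Z:::
:::::Z:::
:::ZZ::::
:::::::::
:::::::::
gen 28: ::ZZ:::::
:Z>ZZ::::
:ZZZ:Z:::
:::::Z:::
:::ZZ::::
:::::::::
:::::::::
gen 29: ::ZZ:::::
:ZZZZ::::
:ZvZ:Z:::
:::::Z:::
:::ZZ::::
:::::::::
:::::::::
gen 30: ::ZZ:::::
:ZZZZ::::
:Z:>:Z:::
:::::Z:::
:::ZZ::::
:::::::::
:::::::::
gen 31: ::ZZ:::::
:ZZ^Z::::
:Z:::Z:::
:::::Z:::
:::ZZ::::
:::::::::
:::::::::
gen 32: ::ZZ:::::
:Z<:Z::::
:Z:::Z:::
:::::Z:::
:::ZZ::::
:::::::::
:::::::::
gen 33: ::ZZ:::::
:Z::Z::::
:Zv::Z:::
:::::Z:::
:::ZZ::::
:::::::::
:::::::::
gen 34: ::ZZ:::::
:Z::Z::::
:<Z::Z:::
:::::Z:::
:::ZZ::::
:::::::::
:::::::::
gen 35: ::ZZ:::::
:Z::Z::::
::Z::Z:::
:v:::Z:::
:::ZZ::::
:::::::::
:::::::::
gen 36: ::ZZ:::::
:Z::Z::::
::Z::Z:::
<Z:::Z:::
:::ZZ::::
:::::::::
:::::::::
gen 37: ::ZZ:::::
:Z::Z::::
^:Z::Z:::
ZZ:::Z:::
:::ZZ::::
:::::::::
:::::::::

2,0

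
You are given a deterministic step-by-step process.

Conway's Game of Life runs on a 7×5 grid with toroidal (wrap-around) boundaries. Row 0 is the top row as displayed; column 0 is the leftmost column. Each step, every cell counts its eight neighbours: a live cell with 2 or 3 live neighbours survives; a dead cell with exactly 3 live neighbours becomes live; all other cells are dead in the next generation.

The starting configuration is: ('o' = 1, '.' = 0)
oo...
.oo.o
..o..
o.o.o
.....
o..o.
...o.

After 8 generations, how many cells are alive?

t=0: oo...
.oo.o
..o..
o.o.o
.....
o..o.
...o.
t=1: oo.oo
..oo.
..o.o
.o.o.
oo.o.
....o
ooo..
t=2: .....
.....
.o..o
.o.o.
oo.o.
...oo
..o..
t=3: .....
.....
o.o..
.o.o.
oo.o.
oo.oo
...o.
t=4: .....
.....
.oo..
...o.
...o.
.o.o.
o.oo.
t=5: .....
.....
..o..
...o.
...oo
.o.o.
.oooo
t=6: ..oo.
.....
.....
..ooo
...oo
.o...
oo.oo
t=7: oooo.
.....
...o.
..o.o
o...o
.o...
oo.oo
t=8: ...o.
.o.oo
...o.
o...o
oo.oo
.ooo.
...o.

15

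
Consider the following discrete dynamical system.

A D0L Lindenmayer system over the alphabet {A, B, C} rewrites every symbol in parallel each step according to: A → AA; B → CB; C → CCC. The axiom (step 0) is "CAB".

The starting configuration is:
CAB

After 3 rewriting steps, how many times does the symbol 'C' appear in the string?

40

k=0  CAB
k=1  CCCAACB
k=2  CCCCCCCCCAAAACCCCB
k=3  CCCCCCCCCCCCCCCCCCCCCCCCCCCAAAAAAAACCCCCCCCCCCCCB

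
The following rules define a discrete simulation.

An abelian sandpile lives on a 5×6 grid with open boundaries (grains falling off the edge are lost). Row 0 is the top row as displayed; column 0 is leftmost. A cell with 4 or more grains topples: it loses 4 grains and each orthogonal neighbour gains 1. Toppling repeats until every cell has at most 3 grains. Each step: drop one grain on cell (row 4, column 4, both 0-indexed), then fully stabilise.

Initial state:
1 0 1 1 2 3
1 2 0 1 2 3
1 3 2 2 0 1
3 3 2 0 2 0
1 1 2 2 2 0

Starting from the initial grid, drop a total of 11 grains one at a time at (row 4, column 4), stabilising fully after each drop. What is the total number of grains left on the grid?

51

[0] 1 0 1 1 2 3
1 2 0 1 2 3
1 3 2 2 0 1
3 3 2 0 2 0
1 1 2 2 2 0
[1] 1 0 1 1 2 3
1 2 0 1 2 3
1 3 2 2 0 1
3 3 2 0 2 0
1 1 2 2 3 0
[2] 1 0 1 1 2 3
1 2 0 1 2 3
1 3 2 2 0 1
3 3 2 0 3 0
1 1 2 3 0 1
[3] 1 0 1 1 2 3
1 2 0 1 2 3
1 3 2 2 0 1
3 3 2 0 3 0
1 1 2 3 1 1
[4] 1 0 1 1 2 3
1 2 0 1 2 3
1 3 2 2 0 1
3 3 2 0 3 0
1 1 2 3 2 1
[5] 1 0 1 1 2 3
1 2 0 1 2 3
1 3 2 2 0 1
3 3 2 0 3 0
1 1 2 3 3 1
[6] 1 0 1 1 2 3
1 2 0 1 2 3
1 3 2 2 1 1
3 3 2 2 0 1
1 1 3 0 2 2
[7] 1 0 1 1 2 3
1 2 0 1 2 3
1 3 2 2 1 1
3 3 2 2 0 1
1 1 3 0 3 2
[8] 1 0 1 1 2 3
1 2 0 1 2 3
1 3 2 2 1 1
3 3 2 2 1 1
1 1 3 1 0 3
[9] 1 0 1 1 2 3
1 2 0 1 2 3
1 3 2 2 1 1
3 3 2 2 1 1
1 1 3 1 1 3
[10] 1 0 1 1 2 3
1 2 0 1 2 3
1 3 2 2 1 1
3 3 2 2 1 1
1 1 3 1 2 3
[11] 1 0 1 1 2 3
1 2 0 1 2 3
1 3 2 2 1 1
3 3 2 2 1 1
1 1 3 1 3 3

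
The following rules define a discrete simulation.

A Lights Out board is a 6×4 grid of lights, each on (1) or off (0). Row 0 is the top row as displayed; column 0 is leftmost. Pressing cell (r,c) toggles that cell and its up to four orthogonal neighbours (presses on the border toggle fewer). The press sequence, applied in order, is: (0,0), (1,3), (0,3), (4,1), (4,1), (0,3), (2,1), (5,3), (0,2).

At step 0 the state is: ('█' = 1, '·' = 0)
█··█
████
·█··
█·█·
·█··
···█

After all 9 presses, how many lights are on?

gen 0: █··█
████
·█··
█·█·
·█··
···█
gen 1: ·█·█
·███
·█··
█·█·
·█··
···█
gen 2: ·█··
·█··
·█·█
█·█·
·█··
···█
gen 3: ·███
·█·█
·█·█
█·█·
·█··
···█
gen 4: ·███
·█·█
·█·█
███·
█·█·
·█·█
gen 5: ·███
·█·█
·█·█
█·█·
·█··
···█
gen 6: ·█··
·█··
·█·█
█·█·
·█··
···█
gen 7: ·█··
····
█·██
███·
·█··
···█
gen 8: ·█··
····
█·██
███·
·█·█
··█·
gen 9: ··██
··█·
█·██
███·
·█·█
··█·

12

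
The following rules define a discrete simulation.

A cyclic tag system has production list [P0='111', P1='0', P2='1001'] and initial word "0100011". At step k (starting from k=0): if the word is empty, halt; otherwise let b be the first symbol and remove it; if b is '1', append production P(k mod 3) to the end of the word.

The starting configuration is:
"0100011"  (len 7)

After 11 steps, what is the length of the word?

gen 0: "0100011"  (len 7)
gen 1: "100011"  (len 6)
gen 2: "000110"  (len 6)
gen 3: "00110"  (len 5)
gen 4: "0110"  (len 4)
gen 5: "110"  (len 3)
gen 6: "101001"  (len 6)
gen 7: "01001111"  (len 8)
gen 8: "1001111"  (len 7)
gen 9: "0011111001"  (len 10)
gen 10: "011111001"  (len 9)
gen 11: "11111001"  (len 8)

8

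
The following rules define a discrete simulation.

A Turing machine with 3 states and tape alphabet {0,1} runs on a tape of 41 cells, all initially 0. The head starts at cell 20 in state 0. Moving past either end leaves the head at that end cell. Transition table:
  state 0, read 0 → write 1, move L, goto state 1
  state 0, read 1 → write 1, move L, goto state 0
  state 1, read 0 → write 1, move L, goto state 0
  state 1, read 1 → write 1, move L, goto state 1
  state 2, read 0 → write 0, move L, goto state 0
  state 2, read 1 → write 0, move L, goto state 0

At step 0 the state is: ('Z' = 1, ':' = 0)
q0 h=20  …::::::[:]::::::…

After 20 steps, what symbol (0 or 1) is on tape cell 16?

1

[0] q0 h=20  …::::::[:]::::::…
[1] q1 h=19  …::::::[:]Z:::::…
[2] q0 h=18  …::::::[:]ZZ::::…
[3] q1 h=17  …::::::[:]ZZZ:::…
[4] q0 h=16  …::::::[:]ZZZZ::…
[5] q1 h=15  …::::::[:]ZZZZZ:…
[6] q0 h=14  …::::::[:]ZZZZZZ…
[7] q1 h=13  …::::::[:]ZZZZZZ…
[8] q0 h=12  …::::::[:]ZZZZZZ…
[9] q1 h=11  …::::::[:]ZZZZZZ…
[10] q0 h=10  …::::::[:]ZZZZZZ…
[11] q1 h= 9  …::::::[:]ZZZZZZ…
[12] q0 h= 8  …::::::[:]ZZZZZZ…
[13] q1 h= 7  …::::::[:]ZZZZZZ…
[14] q0 h= 6  |::::::[:]ZZZZZZ…
[15] q1 h= 5  |:::::[:]ZZZZZZ…
[16] q0 h= 4  |::::[:]ZZZZZZ…
[17] q1 h= 3  |:::[:]ZZZZZZ…
[18] q0 h= 2  |::[:]ZZZZZZ…
[19] q1 h= 1  |:[:]ZZZZZZ…
[20] q0 h= 0  |[:]ZZZZZZ…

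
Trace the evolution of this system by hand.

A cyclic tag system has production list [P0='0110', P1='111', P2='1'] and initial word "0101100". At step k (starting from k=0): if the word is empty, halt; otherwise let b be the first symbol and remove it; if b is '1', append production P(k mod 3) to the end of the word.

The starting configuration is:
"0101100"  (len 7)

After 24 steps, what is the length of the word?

27

0) "0101100"  (len 7)
1) "101100"  (len 6)
2) "01100111"  (len 8)
3) "1100111"  (len 7)
4) "1001110110"  (len 10)
5) "001110110111"  (len 12)
6) "01110110111"  (len 11)
7) "1110110111"  (len 10)
8) "110110111111"  (len 12)
9) "101101111111"  (len 12)
10) "011011111110110"  (len 15)
11) "11011111110110"  (len 14)
12) "10111111101101"  (len 14)
13) "01111111011010110"  (len 17)
14) "1111111011010110"  (len 16)
15) "1111110110101101"  (len 16)
16) "1111101101011010110"  (len 19)
17) "111101101011010110111"  (len 21)
18) "111011010110101101111"  (len 21)
19) "110110101101011011110110"  (len 24)
20) "10110101101011011110110111"  (len 26)
21) "01101011010110111101101111"  (len 26)
22) "1101011010110111101101111"  (len 25)
23) "101011010110111101101111111"  (len 27)
24) "010110101101111011011111111"  (len 27)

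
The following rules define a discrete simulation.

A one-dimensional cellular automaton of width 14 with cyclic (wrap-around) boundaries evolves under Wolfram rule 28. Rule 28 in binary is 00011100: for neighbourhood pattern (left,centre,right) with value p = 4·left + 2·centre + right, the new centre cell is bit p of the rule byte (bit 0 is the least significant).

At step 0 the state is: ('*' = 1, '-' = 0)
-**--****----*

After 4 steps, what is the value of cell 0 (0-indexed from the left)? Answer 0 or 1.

[0] -**--****----*
[1] -*-*-*---*---*
[2] -*-*-**--**--*
[3] -*-*-*-*-*-*-*
[4] -*-*-*-*-*-*-*

0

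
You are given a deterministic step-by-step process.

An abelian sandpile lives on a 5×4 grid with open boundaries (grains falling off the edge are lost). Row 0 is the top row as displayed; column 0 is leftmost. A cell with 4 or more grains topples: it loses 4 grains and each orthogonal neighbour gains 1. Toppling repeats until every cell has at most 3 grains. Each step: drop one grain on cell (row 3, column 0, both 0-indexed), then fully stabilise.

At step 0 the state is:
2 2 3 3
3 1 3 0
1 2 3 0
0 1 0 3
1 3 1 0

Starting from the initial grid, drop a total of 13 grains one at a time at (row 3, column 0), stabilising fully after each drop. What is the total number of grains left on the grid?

k=0  2 2 3 3
3 1 3 0
1 2 3 0
0 1 0 3
1 3 1 0
k=1  2 2 3 3
3 1 3 0
1 2 3 0
1 1 0 3
1 3 1 0
k=2  2 2 3 3
3 1 3 0
1 2 3 0
2 1 0 3
1 3 1 0
k=3  2 2 3 3
3 1 3 0
1 2 3 0
3 1 0 3
1 3 1 0
k=4  2 2 3 3
3 1 3 0
2 2 3 0
0 2 0 3
2 3 1 0
k=5  2 2 3 3
3 1 3 0
2 2 3 0
1 2 0 3
2 3 1 0
k=6  2 2 3 3
3 1 3 0
2 2 3 0
2 2 0 3
2 3 1 0
k=7  2 2 3 3
3 1 3 0
2 2 3 0
3 2 0 3
2 3 1 0
k=8  2 2 3 3
3 1 3 0
3 2 3 0
0 3 0 3
3 3 1 0
k=9  2 2 3 3
3 1 3 0
3 2 3 0
1 3 0 3
3 3 1 0
k=10  2 2 3 3
3 1 3 0
3 2 3 0
2 3 0 3
3 3 1 0
k=11  2 2 3 3
3 1 3 0
3 2 3 0
3 3 0 3
3 3 1 0
k=12  0 1 2 0
2 1 2 2
2 2 1 1
3 2 2 3
1 1 2 0
k=13  0 1 2 0
2 1 2 2
3 2 1 1
0 3 2 3
2 1 2 0

30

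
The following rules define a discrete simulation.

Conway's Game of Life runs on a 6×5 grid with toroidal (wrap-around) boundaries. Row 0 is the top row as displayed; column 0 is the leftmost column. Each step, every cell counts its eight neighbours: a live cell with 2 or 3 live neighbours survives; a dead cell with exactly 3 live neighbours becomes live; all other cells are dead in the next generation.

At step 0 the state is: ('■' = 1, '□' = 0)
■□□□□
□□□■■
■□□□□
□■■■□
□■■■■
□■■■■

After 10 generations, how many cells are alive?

8

k=0  ■□□□□
□□□■■
■□□□□
□■■■□
□■■■■
□■■■■
k=1  ■■□□□
■□□□■
■■□□□
□□□□□
□□□□□
□□□□□
k=2  ■■□□■
□□□□■
■■□□■
□□□□□
□□□□□
□□□□□
k=3  ■□□□■
□□□■□
■□□□■
■□□□□
□□□□□
■□□□□
k=4  ■□□□■
□□□■□
■□□□■
■□□□■
□□□□□
■□□□■
k=5  ■□□■□
□□□■□
■□□■□
■□□□■
□□□□□
■□□□■
k=6  ■□□■□
□□■■□
■□□■□
■□□□■
□□□□□
■□□□■
k=7  ■■■■□
□■■■□
■■■■□
■□□□■
□□□□□
■□□□■
k=8  □□□□□
□□□□□
□□□□□
■□■■■
□□□□□
■□■■■
k=9  □□□■■
□□□□□
□□□■■
□□□■■
□□□□□
□□□■■
k=10  □□□■■
□□□□□
□□□■■
□□□■■
□□□□□
□□□■■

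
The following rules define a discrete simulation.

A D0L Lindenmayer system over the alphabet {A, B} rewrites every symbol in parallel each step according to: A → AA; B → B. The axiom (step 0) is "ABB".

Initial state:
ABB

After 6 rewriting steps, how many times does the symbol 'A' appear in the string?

64

step 0: ABB
step 1: AABB
step 2: AAAABB
step 3: AAAAAAAABB
step 4: AAAAAAAAAAAAAAAABB
step 5: AAAAAAAAAAAAAAAAAAAAAAAAAAAAAAAABB
step 6: AAAAAAAAAAAAAAAAAAAAAAAAAAAAAAAAAAAAAAAAAAAAAAAAAAAAAAAAAAAAAAAABB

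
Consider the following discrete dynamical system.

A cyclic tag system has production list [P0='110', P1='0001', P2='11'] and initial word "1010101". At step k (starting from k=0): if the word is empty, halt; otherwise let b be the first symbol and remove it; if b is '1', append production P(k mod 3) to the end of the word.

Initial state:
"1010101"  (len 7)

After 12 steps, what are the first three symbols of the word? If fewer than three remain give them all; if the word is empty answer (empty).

000

t=0: "1010101"  (len 7)
t=1: "010101110"  (len 9)
t=2: "10101110"  (len 8)
t=3: "010111011"  (len 9)
t=4: "10111011"  (len 8)
t=5: "01110110001"  (len 11)
t=6: "1110110001"  (len 10)
t=7: "110110001110"  (len 12)
t=8: "101100011100001"  (len 15)
t=9: "0110001110000111"  (len 16)
t=10: "110001110000111"  (len 15)
t=11: "100011100001110001"  (len 18)
t=12: "0001110000111000111"  (len 19)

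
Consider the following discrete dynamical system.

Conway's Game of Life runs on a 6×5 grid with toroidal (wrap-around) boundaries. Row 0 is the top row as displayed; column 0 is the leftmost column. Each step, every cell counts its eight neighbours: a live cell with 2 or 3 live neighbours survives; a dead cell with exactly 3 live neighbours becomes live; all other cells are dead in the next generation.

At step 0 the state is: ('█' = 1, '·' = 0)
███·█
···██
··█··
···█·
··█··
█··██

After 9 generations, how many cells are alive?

gen 0: ███·█
···██
··█··
···█·
··█··
█··██
gen 1: ·██··
····█
··█·█
··██·
··█··
·····
gen 2: ·····
███··
··█·█
·██··
··██·
·██··
gen 3: █····
████·
·····
·█···
···█·
·███·
gen 4: █····
███·█
█····
·····
·█·█·
·████
gen 5: ·····
····█
█···█
·····
██·██
·█·██
gen 6: █··██
█···█
█···█
·█·█·
·█·█·
·█·█·
gen 7: ·███·
·█···
·█·█·
·█·█·
██·██
·█·█·
gen 8: ██·█·
██·█·
██···
·█·█·
·█·█·
·····
gen 9: ██···
·····
·····
·█··█
·····
██··█

7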